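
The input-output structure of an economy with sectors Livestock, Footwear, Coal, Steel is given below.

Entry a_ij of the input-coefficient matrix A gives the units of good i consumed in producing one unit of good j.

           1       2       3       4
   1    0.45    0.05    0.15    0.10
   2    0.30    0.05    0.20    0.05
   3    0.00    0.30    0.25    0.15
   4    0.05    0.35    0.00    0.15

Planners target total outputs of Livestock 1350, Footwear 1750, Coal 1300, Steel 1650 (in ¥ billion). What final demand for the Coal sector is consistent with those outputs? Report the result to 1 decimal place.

I − A =
  [   0.55    -0.05    -0.15    -0.10]
  [  -0.30     0.95    -0.20    -0.05]
  [   0.00    -0.30     0.75    -0.15]
  [  -0.05    -0.35     0.00     0.85]
d = (I − A) x:
  d_1 = (+0.55)·1350 + (-0.05)·1750 + (-0.15)·1300 + (-0.10)·1650 = 295.0
  d_2 = (-0.30)·1350 + (+0.95)·1750 + (-0.20)·1300 + (-0.05)·1650 = 915.0
  d_3 = (+0.00)·1350 + (-0.30)·1750 + (+0.75)·1300 + (-0.15)·1650 = 202.5
  d_4 = (-0.05)·1350 + (-0.35)·1750 + (+0.00)·1300 + (+0.85)·1650 = 722.5

d_3 = 202.5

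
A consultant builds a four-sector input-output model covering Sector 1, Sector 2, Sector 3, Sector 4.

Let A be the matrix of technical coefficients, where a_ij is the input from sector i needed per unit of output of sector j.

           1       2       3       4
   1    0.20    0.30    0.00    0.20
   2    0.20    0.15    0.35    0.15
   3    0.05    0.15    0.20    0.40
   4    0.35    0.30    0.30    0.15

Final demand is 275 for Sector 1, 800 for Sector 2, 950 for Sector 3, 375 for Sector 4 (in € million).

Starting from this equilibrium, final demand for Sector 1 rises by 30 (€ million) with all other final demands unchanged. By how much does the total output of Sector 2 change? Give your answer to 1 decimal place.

Δx_2 = 43.3

I − A =
  [   0.80    -0.30     0.00    -0.20]
  [  -0.20     0.85    -0.35    -0.15]
  [  -0.05    -0.15     0.80    -0.40]
  [  -0.35    -0.30    -0.30     0.85]
Compute the cofactors C_ij = (−1)^(i+j)·(3×3 minor ij) of I−A; the adjugate is their transpose:
adj(I−A) = Cᵀ =
  [ 0.346625   0.225000   0.174750   0.203500]
  [ 0.220125   0.389000   0.261500   0.243500]
  [ 0.210250   0.245250   0.403750   0.282750]
  [ 0.294625   0.316500   0.306750   0.448750]
det(I−A) = Σ_j (I−A)_1j·C_1j = (0.80)(0.346625) + (-0.30)(0.220125) + (0.00)(0.210250) + (-0.20)(0.294625) = 0.1523375
(I − A)⁻¹ = adj(I−A) / det(I−A) ≈
  [   2.2754     1.4770     1.1471     1.3358]
  [   1.4450     2.5535     1.7166     1.5984]
  [   1.3802     1.6099     2.6504     1.8561]
  [   1.9340     2.0776     2.0136     2.9458]
Δx = (I − A)⁻¹ Δd with Δd having +30 in the Sector 1 component and 0 elsewhere.
So Δx_2 = L_21 · (+30), where L_21 = adj(I−A)_21 / det(I−A) = 0.220125 / 0.1523375.
Δx_2 = 0.220125 × (+30) / 0.1523375 = 6.60375 / 0.1523375 ≈ 43.3.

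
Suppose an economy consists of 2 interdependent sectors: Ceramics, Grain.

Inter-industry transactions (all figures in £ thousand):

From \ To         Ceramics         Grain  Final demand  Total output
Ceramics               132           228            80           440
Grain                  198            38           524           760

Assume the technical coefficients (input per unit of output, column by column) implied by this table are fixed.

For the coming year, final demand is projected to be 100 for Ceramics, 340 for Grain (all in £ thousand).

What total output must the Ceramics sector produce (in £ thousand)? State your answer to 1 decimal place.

x_1 = 371.7

Technical coefficients a_ij = z_ij / X_j:
  a_11 = 132/440 = 0.30, a_21 = 198/440 = 0.45
  a_12 = 228/760 = 0.30, a_22 = 38/760 = 0.05
I − A =
  [   0.70    -0.30]
  [  -0.45     0.95]
det(I−A) = (0.70)(0.95) − (-0.30)(-0.45) = 0.5300
adj(I−A) = [[0.95, 0.30], [0.45, 0.70]]
(I − A)⁻¹ = adj(I−A) / det(I−A) ≈
  [   1.7925     0.5660]
  [   0.8491     1.3208]
x = (I − A)⁻¹ d = adj(I−A)·d / det(I−A), with det(I−A) = 0.5300:
  x_1 = (0.95·100 + 0.30·340) / 0.5300 = 197.00 / 0.5300 ≈ 371.7
  x_2 = (0.45·100 + 0.70·340) / 0.5300 = 283.00 / 0.5300 ≈ 534.0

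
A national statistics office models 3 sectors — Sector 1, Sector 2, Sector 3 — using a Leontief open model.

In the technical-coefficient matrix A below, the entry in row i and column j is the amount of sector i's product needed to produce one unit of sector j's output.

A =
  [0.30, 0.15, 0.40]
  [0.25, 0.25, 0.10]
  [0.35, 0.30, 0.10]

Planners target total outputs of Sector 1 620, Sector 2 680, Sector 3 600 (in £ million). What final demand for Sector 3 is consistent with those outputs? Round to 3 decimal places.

I − A =
  [   0.70    -0.15    -0.40]
  [  -0.25     0.75    -0.10]
  [  -0.35    -0.30     0.90]
d = (I − A) x:
  d_1 = (+0.70)·620 + (-0.15)·680 + (-0.40)·600 = 92.000
  d_2 = (-0.25)·620 + (+0.75)·680 + (-0.10)·600 = 295.000
  d_3 = (-0.35)·620 + (-0.30)·680 + (+0.90)·600 = 119.000

d_3 = 119.000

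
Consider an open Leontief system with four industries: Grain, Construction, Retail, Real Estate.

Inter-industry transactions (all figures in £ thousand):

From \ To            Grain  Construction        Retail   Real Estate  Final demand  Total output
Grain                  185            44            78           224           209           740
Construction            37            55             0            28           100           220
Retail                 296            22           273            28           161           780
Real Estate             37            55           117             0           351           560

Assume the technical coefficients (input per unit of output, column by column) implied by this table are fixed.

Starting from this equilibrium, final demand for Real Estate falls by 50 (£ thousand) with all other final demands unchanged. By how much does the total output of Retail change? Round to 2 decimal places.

Δx_3 = -27.53

Technical coefficients a_ij = z_ij / X_j:
  a_11 = 185/740 = 0.25, a_21 = 37/740 = 0.05, a_31 = 296/740 = 0.40, a_41 = 37/740 = 0.05
  a_12 = 44/220 = 0.20, a_22 = 55/220 = 0.25, a_32 = 22/220 = 0.10, a_42 = 55/220 = 0.25
  a_13 = 78/780 = 0.10, a_23 = 0/780 = 0.00, a_33 = 273/780 = 0.35, a_43 = 117/780 = 0.15
  a_14 = 224/560 = 0.40, a_24 = 28/560 = 0.05, a_34 = 28/560 = 0.05, a_44 = 0/560 = 0.00
I − A =
  [   0.75    -0.20    -0.10    -0.40]
  [  -0.05     0.75     0.00    -0.05]
  [  -0.40    -0.10     0.65    -0.05]
  [  -0.05    -0.25    -0.15     1.00]
Compute the cofactors C_ij = (−1)^(i+j)·(3×3 minor ij) of I−A; the adjugate is their transpose:
adj(I−A) = Cᵀ =
  [ 0.473000   0.210750   0.120250   0.205750]
  [ 0.036750   0.404625   0.013875   0.035625]
  [ 0.302750   0.202875   0.522625   0.157375]
  [ 0.078250   0.142125   0.087875   0.328625]
det(I−A) = Σ_j (I−A)_1j·C_1j = (0.75)(0.473000) + (-0.20)(0.036750) + (-0.10)(0.302750) + (-0.40)(0.078250) = 0.285825
(I − A)⁻¹ = adj(I−A) / det(I−A) ≈
  [   1.6549     0.7373     0.4207     0.7198]
  [   0.1286     1.4156     0.0485     0.1246]
  [   1.0592     0.7098     1.8285     0.5506]
  [   0.2738     0.4972     0.3074     1.1497]
Δx = (I − A)⁻¹ Δd with Δd having -50 in the Real Estate component and 0 elsewhere.
So Δx_3 = L_34 · (-50), where L_34 = adj(I−A)_34 / det(I−A) = 0.157375 / 0.285825.
Δx_3 = 0.157375 × (-50) / 0.285825 = -7.86875 / 0.285825 ≈ -27.53.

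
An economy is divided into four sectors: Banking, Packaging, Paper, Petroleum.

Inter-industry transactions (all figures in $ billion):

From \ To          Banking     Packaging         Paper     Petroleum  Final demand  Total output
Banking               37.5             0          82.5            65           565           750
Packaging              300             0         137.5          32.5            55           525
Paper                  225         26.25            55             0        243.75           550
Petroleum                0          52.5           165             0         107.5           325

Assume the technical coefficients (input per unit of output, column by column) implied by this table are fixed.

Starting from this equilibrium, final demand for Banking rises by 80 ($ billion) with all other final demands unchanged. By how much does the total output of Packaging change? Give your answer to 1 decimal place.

Technical coefficients a_ij = z_ij / X_j:
  a_11 = 37.5/750 = 0.05, a_21 = 300/750 = 0.40, a_31 = 225/750 = 0.30, a_41 = 0/750 = 0.00
  a_12 = 0/525 = 0.00, a_22 = 0/525 = 0.00, a_32 = 26.25/525 = 0.05, a_42 = 52.5/525 = 0.10
  a_13 = 82.5/550 = 0.15, a_23 = 137.5/550 = 0.25, a_33 = 55/550 = 0.10, a_43 = 165/550 = 0.30
  a_14 = 65/325 = 0.20, a_24 = 32.5/325 = 0.10, a_34 = 0/325 = 0.00, a_44 = 0/325 = 0.00
I − A =
  [   0.95     0.00    -0.15    -0.20]
  [  -0.40     1.00    -0.25    -0.10]
  [  -0.30    -0.05     0.90     0.00]
  [   0.00    -0.10    -0.30     1.00]
Compute the cofactors C_ij = (−1)^(i+j)·(3×3 minor ij) of I−A; the adjugate is their transpose:
adj(I−A) = Cᵀ =
  [ 0.877000   0.028500   0.213500   0.178250]
  [ 0.444000   0.792000   0.350000   0.168000]
  [ 0.317000   0.053500   0.932500   0.068750]
  [ 0.139500   0.095250   0.314750   0.795125]
det(I−A) = Σ_j (I−A)_1j·C_1j = (0.95)(0.877000) + (0.00)(0.444000) + (-0.15)(0.317000) + (-0.20)(0.139500) = 0.7577
(I − A)⁻¹ = adj(I−A) / det(I−A) ≈
  [   1.1575     0.0376     0.2818     0.2353]
  [   0.5860     1.0453     0.4619     0.2217]
  [   0.4184     0.0706     1.2307     0.0907]
  [   0.1841     0.1257     0.4154     1.0494]
Δx = (I − A)⁻¹ Δd with Δd having +80 in the Banking component and 0 elsewhere.
So Δx_2 = L_21 · (+80), where L_21 = adj(I−A)_21 / det(I−A) = 0.444000 / 0.7577.
Δx_2 = 0.444000 × (+80) / 0.7577 = 35.52 / 0.7577 ≈ 46.9.

Δx_2 = 46.9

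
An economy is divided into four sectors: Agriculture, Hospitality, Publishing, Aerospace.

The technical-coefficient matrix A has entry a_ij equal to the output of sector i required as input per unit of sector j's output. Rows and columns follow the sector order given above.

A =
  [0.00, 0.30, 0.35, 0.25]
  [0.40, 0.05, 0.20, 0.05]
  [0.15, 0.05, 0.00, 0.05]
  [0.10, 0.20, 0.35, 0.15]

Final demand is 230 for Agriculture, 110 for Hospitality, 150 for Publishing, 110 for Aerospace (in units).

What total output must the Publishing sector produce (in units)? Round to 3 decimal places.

x_3 = 275.727

I − A =
  [   1.00    -0.30    -0.35    -0.25]
  [  -0.40     0.95    -0.20    -0.05]
  [  -0.15    -0.05     1.00    -0.05]
  [  -0.10    -0.20    -0.35     0.85]
Compute the cofactors C_ij = (−1)^(i+j)·(3×3 minor ij) of I−A; the adjugate is their transpose:
adj(I−A) = Cᵀ =
  [ 0.769500   0.322500   0.428500   0.270500]
  [ 0.367125   0.748000   0.338250   0.171875]
  [ 0.145625   0.098500   0.650250   0.086875]
  [ 0.236875   0.254500   0.397750   0.754125]
det(I−A) = Σ_j (I−A)_1j·C_1j = (1.00)(0.769500) + (-0.30)(0.367125) + (-0.35)(0.145625) + (-0.25)(0.236875) = 0.549175
(I − A)⁻¹ = adj(I−A) / det(I−A) ≈
  [   1.4012     0.5872     0.7803     0.4926]
  [   0.6685     1.3620     0.6159     0.3130]
  [   0.2652     0.1794     1.1840     0.1582]
  [   0.4313     0.4634     0.7243     1.3732]
x = (I − A)⁻¹ d = adj(I−A)·d / det(I−A), with det(I−A) = 0.549175:
  x_1 = (0.769500·230 + 0.322500·110 + 0.428500·150 + 0.270500·110) / 0.549175 = 306.49 / 0.549175 ≈ 558.092
  x_2 = (0.367125·230 + 0.748000·110 + 0.338250·150 + 0.171875·110) / 0.549175 = 236.3625 / 0.549175 ≈ 430.396
  x_3 = (0.145625·230 + 0.098500·110 + 0.650250·150 + 0.086875·110) / 0.549175 = 151.4225 / 0.549175 ≈ 275.727
  x_4 = (0.236875·230 + 0.254500·110 + 0.397750·150 + 0.754125·110) / 0.549175 = 225.0925 / 0.549175 ≈ 409.874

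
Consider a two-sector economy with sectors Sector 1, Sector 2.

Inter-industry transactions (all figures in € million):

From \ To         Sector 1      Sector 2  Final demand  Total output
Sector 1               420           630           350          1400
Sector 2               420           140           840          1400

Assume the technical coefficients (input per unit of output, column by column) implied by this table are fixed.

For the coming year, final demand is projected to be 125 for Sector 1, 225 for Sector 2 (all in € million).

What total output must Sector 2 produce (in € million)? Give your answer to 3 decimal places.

Technical coefficients a_ij = z_ij / X_j:
  a_11 = 420/1400 = 0.30, a_21 = 420/1400 = 0.30
  a_12 = 630/1400 = 0.45, a_22 = 140/1400 = 0.10
I − A =
  [   0.70    -0.45]
  [  -0.30     0.90]
det(I−A) = (0.70)(0.90) − (-0.45)(-0.30) = 0.4950
adj(I−A) = [[0.90, 0.45], [0.30, 0.70]]
(I − A)⁻¹ = adj(I−A) / det(I−A) ≈
  [   1.8182     0.9091]
  [   0.6061     1.4141]
x = (I − A)⁻¹ d = adj(I−A)·d / det(I−A), with det(I−A) = 0.4950:
  x_1 = (0.90·125 + 0.45·225) / 0.4950 = 213.75 / 0.4950 ≈ 431.818
  x_2 = (0.30·125 + 0.70·225) / 0.4950 = 195.00 / 0.4950 ≈ 393.939

x_2 = 393.939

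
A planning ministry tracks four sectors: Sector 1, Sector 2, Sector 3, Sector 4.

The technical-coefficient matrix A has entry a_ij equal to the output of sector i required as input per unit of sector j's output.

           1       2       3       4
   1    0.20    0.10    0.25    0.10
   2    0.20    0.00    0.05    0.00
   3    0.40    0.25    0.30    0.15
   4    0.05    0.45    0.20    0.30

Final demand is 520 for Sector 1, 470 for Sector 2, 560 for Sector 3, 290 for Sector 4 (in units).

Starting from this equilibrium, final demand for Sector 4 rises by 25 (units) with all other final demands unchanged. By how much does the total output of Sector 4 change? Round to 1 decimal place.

Δx_4 = 43.2

I − A =
  [   0.80    -0.10    -0.25    -0.10]
  [  -0.20     1.00    -0.05     0.00]
  [  -0.40    -0.25     0.70    -0.15]
  [  -0.05    -0.45    -0.20     0.70]
Compute the cofactors C_ij = (−1)^(i+j)·(3×3 minor ij) of I−A; the adjugate is their transpose:
adj(I−A) = Cᵀ =
  [ 0.447875   0.143125   0.200750   0.107000]
  [ 0.106375   0.284625   0.066750   0.029500]
  [ 0.336000   0.239500   0.532000   0.162000]
  [ 0.196375   0.261625   0.209250   0.421500]
det(I−A) = Σ_j (I−A)_1j·C_1j = (0.80)(0.447875) + (-0.10)(0.106375) + (-0.25)(0.336000) + (-0.10)(0.196375) = 0.244025
(I − A)⁻¹ = adj(I−A) / det(I−A) ≈
  [   1.8354     0.5865     0.8227     0.4385]
  [   0.4359     1.1664     0.2735     0.1209]
  [   1.3769     0.9815     2.1801     0.6639]
  [   0.8047     1.0721     0.8575     1.7273]
Δx = (I − A)⁻¹ Δd with Δd having +25 in the Sector 4 component and 0 elsewhere.
So Δx_4 = L_44 · (+25), where L_44 = adj(I−A)_44 / det(I−A) = 0.421500 / 0.244025.
Δx_4 = 0.421500 × (+25) / 0.244025 = 10.5375 / 0.244025 ≈ 43.2.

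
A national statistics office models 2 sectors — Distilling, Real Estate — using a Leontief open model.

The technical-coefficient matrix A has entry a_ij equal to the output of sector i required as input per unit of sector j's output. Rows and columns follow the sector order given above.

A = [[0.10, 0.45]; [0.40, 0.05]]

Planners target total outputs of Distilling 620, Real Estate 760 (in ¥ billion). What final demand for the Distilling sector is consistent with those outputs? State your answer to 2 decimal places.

d_D = 216.00

I − A =
  [   0.90    -0.45]
  [  -0.40     0.95]
d = (I − A) x:
  d_D = (+0.90)·620 + (-0.45)·760 = 216.00
  d_R = (-0.40)·620 + (+0.95)·760 = 474.00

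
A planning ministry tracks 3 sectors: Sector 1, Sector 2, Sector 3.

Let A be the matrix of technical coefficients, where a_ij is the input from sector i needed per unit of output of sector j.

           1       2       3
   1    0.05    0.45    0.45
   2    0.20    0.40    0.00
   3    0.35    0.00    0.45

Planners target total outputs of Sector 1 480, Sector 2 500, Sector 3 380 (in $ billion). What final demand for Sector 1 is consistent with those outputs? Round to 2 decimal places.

d_1 = 60.00

I − A =
  [   0.95    -0.45    -0.45]
  [  -0.20     0.60     0.00]
  [  -0.35     0.00     0.55]
d = (I − A) x:
  d_1 = (+0.95)·480 + (-0.45)·500 + (-0.45)·380 = 60.00
  d_2 = (-0.20)·480 + (+0.60)·500 + (+0.00)·380 = 204.00
  d_3 = (-0.35)·480 + (+0.00)·500 + (+0.55)·380 = 41.00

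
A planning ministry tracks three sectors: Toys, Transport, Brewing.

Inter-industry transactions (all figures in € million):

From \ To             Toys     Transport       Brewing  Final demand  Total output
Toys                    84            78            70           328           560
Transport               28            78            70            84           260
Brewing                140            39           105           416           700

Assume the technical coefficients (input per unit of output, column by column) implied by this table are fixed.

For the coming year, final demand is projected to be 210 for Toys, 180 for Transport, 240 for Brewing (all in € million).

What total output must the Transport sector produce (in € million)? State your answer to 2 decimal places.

x_2 = 354.95

Technical coefficients a_ij = z_ij / X_j:
  a_11 = 84/560 = 0.15, a_21 = 28/560 = 0.05, a_31 = 140/560 = 0.25
  a_12 = 78/260 = 0.30, a_22 = 78/260 = 0.30, a_32 = 39/260 = 0.15
  a_13 = 70/700 = 0.10, a_23 = 70/700 = 0.10, a_33 = 105/700 = 0.15
I − A =
  [   0.85    -0.30    -0.10]
  [  -0.05     0.70    -0.10]
  [  -0.25    -0.15     0.85]
Cofactors of I−A, C_ij = (−1)^(i+j)·(minor ij) (rows/columns in the sector order above):
  C_11 = (0.70)(0.85) − (-0.10)(-0.15) = 0.5800
  C_12 = −[(-0.05)(0.85) − (-0.10)(-0.25)] = 0.0675
  C_13 = (-0.05)(-0.15) − (0.70)(-0.25) = 0.1825
  C_21 = −[(-0.30)(0.85) − (-0.10)(-0.15)] = 0.2700
  C_22 = (0.85)(0.85) − (-0.10)(-0.25) = 0.6975
  C_23 = −[(0.85)(-0.15) − (-0.30)(-0.25)] = 0.2025
  C_31 = (-0.30)(-0.10) − (-0.10)(0.70) = 0.1000
  C_32 = −[(0.85)(-0.10) − (-0.10)(-0.05)] = 0.0900
  C_33 = (0.85)(0.70) − (-0.30)(-0.05) = 0.5800
det(I−A) = Σ_j (I−A)_1j·C_1j = (0.85)(0.5800) + (-0.30)(0.0675) + (-0.10)(0.1825) = 0.4545
adj(I−A) = Cᵀ =
  [ 0.5800   0.2700   0.1000]
  [ 0.0675   0.6975   0.0900]
  [ 0.1825   0.2025   0.5800]
(I − A)⁻¹ = adj(I−A) / det(I−A) ≈
  [   1.2761     0.5941     0.2200]
  [   0.1485     1.5347     0.1980]
  [   0.4015     0.4455     1.2761]
x = (I − A)⁻¹ d = adj(I−A)·d / det(I−A), with det(I−A) = 0.4545:
  x_1 = (0.5800·210 + 0.2700·180 + 0.1000·240) / 0.4545 = 194.40 / 0.4545 ≈ 427.72
  x_2 = (0.0675·210 + 0.6975·180 + 0.0900·240) / 0.4545 = 161.325 / 0.4545 ≈ 354.95
  x_3 = (0.1825·210 + 0.2025·180 + 0.5800·240) / 0.4545 = 213.975 / 0.4545 ≈ 470.79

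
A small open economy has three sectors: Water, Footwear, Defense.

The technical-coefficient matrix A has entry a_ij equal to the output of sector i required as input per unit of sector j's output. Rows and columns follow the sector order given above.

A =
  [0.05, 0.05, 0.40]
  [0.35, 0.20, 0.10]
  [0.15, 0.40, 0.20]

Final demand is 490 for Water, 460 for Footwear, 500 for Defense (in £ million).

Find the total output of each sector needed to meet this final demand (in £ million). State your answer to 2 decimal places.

x_W = 1215.51, x_F = 1294.29, x_D = 1500.06

I − A =
  [   0.95    -0.05    -0.40]
  [  -0.35     0.80    -0.10]
  [  -0.15    -0.40     0.80]
Cofactors of I−A, C_ij = (−1)^(i+j)·(minor ij) (rows/columns in the sector order above):
  C_11 = (0.80)(0.80) − (-0.10)(-0.40) = 0.6000
  C_12 = −[(-0.35)(0.80) − (-0.10)(-0.15)] = 0.2950
  C_13 = (-0.35)(-0.40) − (0.80)(-0.15) = 0.2600
  C_21 = −[(-0.05)(0.80) − (-0.40)(-0.40)] = 0.2000
  C_22 = (0.95)(0.80) − (-0.40)(-0.15) = 0.7000
  C_23 = −[(0.95)(-0.40) − (-0.05)(-0.15)] = 0.3875
  C_31 = (-0.05)(-0.10) − (-0.40)(0.80) = 0.3250
  C_32 = −[(0.95)(-0.10) − (-0.40)(-0.35)] = 0.2350
  C_33 = (0.95)(0.80) − (-0.05)(-0.35) = 0.7425
det(I−A) = Σ_j (I−A)_1j·C_1j = (0.95)(0.6000) + (-0.05)(0.2950) + (-0.40)(0.2600) = 0.45125
adj(I−A) = Cᵀ =
  [ 0.6000   0.2000   0.3250]
  [ 0.2950   0.7000   0.2350]
  [ 0.2600   0.3875   0.7425]
(I − A)⁻¹ = adj(I−A) / det(I−A) ≈
  [   1.3296     0.4432     0.7202]
  [   0.6537     1.5512     0.5208]
  [   0.5762     0.8587     1.6454]
x = (I − A)⁻¹ d = adj(I−A)·d / det(I−A), with det(I−A) = 0.45125:
  x_W = (0.6000·490 + 0.2000·460 + 0.3250·500) / 0.45125 = 548.50 / 0.45125 ≈ 1215.51
  x_F = (0.2950·490 + 0.7000·460 + 0.2350·500) / 0.45125 = 584.05 / 0.45125 ≈ 1294.29
  x_D = (0.2600·490 + 0.3875·460 + 0.7425·500) / 0.45125 = 676.90 / 0.45125 ≈ 1500.06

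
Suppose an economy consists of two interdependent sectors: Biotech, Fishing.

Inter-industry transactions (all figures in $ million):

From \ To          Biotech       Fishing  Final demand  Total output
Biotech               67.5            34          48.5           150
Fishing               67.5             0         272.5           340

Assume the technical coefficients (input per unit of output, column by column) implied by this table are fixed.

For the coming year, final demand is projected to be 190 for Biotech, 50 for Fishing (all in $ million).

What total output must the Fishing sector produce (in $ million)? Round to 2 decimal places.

Technical coefficients a_ij = z_ij / X_j:
  a_11 = 67.5/150 = 0.45, a_21 = 67.5/150 = 0.45
  a_12 = 34/340 = 0.10, a_22 = 0/340 = 0.00
I − A =
  [   0.55    -0.10]
  [  -0.45     1.00]
det(I−A) = (0.55)(1.00) − (-0.10)(-0.45) = 0.5050
adj(I−A) = [[1.00, 0.10], [0.45, 0.55]]
(I − A)⁻¹ = adj(I−A) / det(I−A) ≈
  [   1.9802     0.1980]
  [   0.8911     1.0891]
x = (I − A)⁻¹ d = adj(I−A)·d / det(I−A), with det(I−A) = 0.5050:
  x_1 = (1.00·190 + 0.10·50) / 0.5050 = 195.00 / 0.5050 ≈ 386.14
  x_2 = (0.45·190 + 0.55·50) / 0.5050 = 113.00 / 0.5050 ≈ 223.76

x_2 = 223.76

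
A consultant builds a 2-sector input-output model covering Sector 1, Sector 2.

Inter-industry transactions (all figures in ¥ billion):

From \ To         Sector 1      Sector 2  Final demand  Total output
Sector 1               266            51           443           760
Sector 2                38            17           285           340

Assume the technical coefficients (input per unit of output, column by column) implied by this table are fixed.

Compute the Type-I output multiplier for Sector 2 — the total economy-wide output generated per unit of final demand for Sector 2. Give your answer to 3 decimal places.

m_2 = 1.311

Technical coefficients a_ij = z_ij / X_j:
  a_11 = 266/760 = 0.35, a_21 = 38/760 = 0.05
  a_12 = 51/340 = 0.15, a_22 = 17/340 = 0.05
I − A =
  [   0.65    -0.15]
  [  -0.05     0.95]
det(I−A) = (0.65)(0.95) − (-0.15)(-0.05) = 0.6100
adj(I−A) = [[0.95, 0.15], [0.05, 0.65]]
(I − A)⁻¹ = adj(I−A) / det(I−A) ≈
  [   1.5574     0.2459]
  [   0.0820     1.0656]
The output multiplier for sector j is the column-j sum of the Leontief inverse (I − A)⁻¹ = adj(I−A) / det(I−A).
Column 2 of adj(I−A): (0.15, 0.65); det(I−A) = 0.6100.
m_2 = (0.15 + 0.65) / 0.6100 = 0.80 / 0.6100 ≈ 1.311.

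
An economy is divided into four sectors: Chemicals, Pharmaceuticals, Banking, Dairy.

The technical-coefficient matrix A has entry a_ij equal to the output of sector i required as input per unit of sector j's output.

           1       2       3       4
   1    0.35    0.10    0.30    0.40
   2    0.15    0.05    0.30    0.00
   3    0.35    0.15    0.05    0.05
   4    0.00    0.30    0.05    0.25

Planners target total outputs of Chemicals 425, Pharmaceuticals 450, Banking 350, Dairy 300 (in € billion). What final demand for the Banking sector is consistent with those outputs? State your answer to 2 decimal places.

d_3 = 101.25

I − A =
  [   0.65    -0.10    -0.30    -0.40]
  [  -0.15     0.95    -0.30     0.00]
  [  -0.35    -0.15     0.95    -0.05]
  [   0.00    -0.30    -0.05     0.75]
d = (I − A) x:
  d_1 = (+0.65)·425 + (-0.10)·450 + (-0.30)·350 + (-0.40)·300 = 6.25
  d_2 = (-0.15)·425 + (+0.95)·450 + (-0.30)·350 + (+0.00)·300 = 258.75
  d_3 = (-0.35)·425 + (-0.15)·450 + (+0.95)·350 + (-0.05)·300 = 101.25
  d_4 = (+0.00)·425 + (-0.30)·450 + (-0.05)·350 + (+0.75)·300 = 72.50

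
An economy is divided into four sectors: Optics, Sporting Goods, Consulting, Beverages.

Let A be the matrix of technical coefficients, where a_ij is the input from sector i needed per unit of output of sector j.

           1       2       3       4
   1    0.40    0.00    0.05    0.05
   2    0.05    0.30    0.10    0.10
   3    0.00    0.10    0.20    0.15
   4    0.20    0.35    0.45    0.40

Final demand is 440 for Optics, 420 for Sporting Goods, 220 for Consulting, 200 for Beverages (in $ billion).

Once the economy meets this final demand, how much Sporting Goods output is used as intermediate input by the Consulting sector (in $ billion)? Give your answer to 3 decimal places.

z_23 = 74.296

I − A =
  [   0.60     0.00    -0.05    -0.05]
  [  -0.05     0.70    -0.10    -0.10]
  [   0.00    -0.10     0.80    -0.15]
  [  -0.20    -0.35    -0.45     0.60]
Compute the cofactors C_ij = (−1)^(i+j)·(3×3 minor ij) of I−A; the adjugate is their transpose:
adj(I−A) = Cᵀ =
  [ 0.245000   0.021875   0.036750   0.033250]
  [ 0.039625   0.238000   0.065625   0.059375]
  [ 0.028625   0.066500   0.223125   0.069250]
  [ 0.126250   0.196000   0.217875   0.329750]
det(I−A) = Σ_j (I−A)_1j·C_1j = (0.60)(0.245000) + (0.00)(0.039625) + (-0.05)(0.028625) + (-0.05)(0.126250) = 0.13925625
(I − A)⁻¹ = adj(I−A) / det(I−A) ≈
  [   1.7593     0.1571     0.2639     0.2388]
  [   0.2845     1.7091     0.4713     0.4264]
  [   0.2056     0.4775     1.6023     0.4973]
  [   0.9066     1.4075     1.5646     2.3679]
First solve x = (I − A)⁻¹ d = adj(I−A)·d / det(I−A); in particular x_3 = (0.028625·440 + 0.066500·420 + 0.223125·220 + 0.069250·200) / 0.13925625 = 103.4625 / 0.13925625 ≈ 742.96486.
Intermediate flow from 2 to 3: z_23 = a_23 · x_3 = 0.10 × 103.4625 / 0.13925625 = 10.34625 / 0.13925625 ≈ 74.296.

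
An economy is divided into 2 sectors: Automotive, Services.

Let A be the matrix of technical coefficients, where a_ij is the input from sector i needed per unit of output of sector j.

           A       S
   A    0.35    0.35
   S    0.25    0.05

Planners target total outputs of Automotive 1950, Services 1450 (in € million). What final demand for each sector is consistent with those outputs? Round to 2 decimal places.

d_A = 760.00, d_S = 890.00

I − A =
  [   0.65    -0.35]
  [  -0.25     0.95]
d = (I − A) x:
  d_A = (+0.65)·1950 + (-0.35)·1450 = 760.00
  d_S = (-0.25)·1950 + (+0.95)·1450 = 890.00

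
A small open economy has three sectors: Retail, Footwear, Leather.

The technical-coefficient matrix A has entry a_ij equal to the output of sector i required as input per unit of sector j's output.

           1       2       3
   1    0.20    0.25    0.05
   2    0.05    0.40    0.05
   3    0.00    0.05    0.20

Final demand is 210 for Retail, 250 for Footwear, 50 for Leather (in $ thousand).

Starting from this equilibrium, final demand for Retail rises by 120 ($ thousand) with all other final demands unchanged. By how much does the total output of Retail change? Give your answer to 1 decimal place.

Δx_1 = 154.1

I − A =
  [   0.80    -0.25    -0.05]
  [  -0.05     0.60    -0.05]
  [   0.00    -0.05     0.80]
Cofactors of I−A, C_ij = (−1)^(i+j)·(minor ij) (rows/columns in the sector order above):
  C_11 = (0.60)(0.80) − (-0.05)(-0.05) = 0.4775
  C_12 = −[(-0.05)(0.80) − (-0.05)(0.00)] = 0.0400
  C_13 = (-0.05)(-0.05) − (0.60)(0.00) = 0.0025
  C_21 = −[(-0.25)(0.80) − (-0.05)(-0.05)] = 0.2025
  C_22 = (0.80)(0.80) − (-0.05)(0.00) = 0.6400
  C_23 = −[(0.80)(-0.05) − (-0.25)(0.00)] = 0.0400
  C_31 = (-0.25)(-0.05) − (-0.05)(0.60) = 0.0425
  C_32 = −[(0.80)(-0.05) − (-0.05)(-0.05)] = 0.0425
  C_33 = (0.80)(0.60) − (-0.25)(-0.05) = 0.4675
det(I−A) = Σ_j (I−A)_1j·C_1j = (0.80)(0.4775) + (-0.25)(0.0400) + (-0.05)(0.0025) = 0.371875
adj(I−A) = Cᵀ =
  [ 0.4775   0.2025   0.0425]
  [ 0.0400   0.6400   0.0425]
  [ 0.0025   0.0400   0.4675]
(I − A)⁻¹ = adj(I−A) / det(I−A) ≈
  [   1.2840     0.5445     0.1143]
  [   0.1076     1.7210     0.1143]
  [   0.0067     0.1076     1.2571]
Δx = (I − A)⁻¹ Δd with Δd having +120 in the Retail component and 0 elsewhere.
So Δx_1 = L_11 · (+120), where L_11 = adj(I−A)_11 / det(I−A) = 0.4775 / 0.371875.
Δx_1 = 0.4775 × (+120) / 0.371875 = 57.30 / 0.371875 ≈ 154.1.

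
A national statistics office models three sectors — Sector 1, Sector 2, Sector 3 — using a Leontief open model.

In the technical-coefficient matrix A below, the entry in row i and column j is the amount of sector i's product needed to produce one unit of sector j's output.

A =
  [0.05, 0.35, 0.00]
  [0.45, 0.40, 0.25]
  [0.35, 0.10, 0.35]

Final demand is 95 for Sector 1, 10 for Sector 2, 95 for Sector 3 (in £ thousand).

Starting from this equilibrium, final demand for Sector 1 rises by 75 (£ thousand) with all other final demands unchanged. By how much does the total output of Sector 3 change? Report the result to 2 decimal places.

I − A =
  [   0.95    -0.35     0.00]
  [  -0.45     0.60    -0.25]
  [  -0.35    -0.10     0.65]
Cofactors of I−A, C_ij = (−1)^(i+j)·(minor ij) (rows/columns in the sector order above):
  C_11 = (0.60)(0.65) − (-0.25)(-0.10) = 0.3650
  C_12 = −[(-0.45)(0.65) − (-0.25)(-0.35)] = 0.3800
  C_13 = (-0.45)(-0.10) − (0.60)(-0.35) = 0.2550
  C_21 = −[(-0.35)(0.65) − (0.00)(-0.10)] = 0.2275
  C_22 = (0.95)(0.65) − (0.00)(-0.35) = 0.6175
  C_23 = −[(0.95)(-0.10) − (-0.35)(-0.35)] = 0.2175
  C_31 = (-0.35)(-0.25) − (0.00)(0.60) = 0.0875
  C_32 = −[(0.95)(-0.25) − (0.00)(-0.45)] = 0.2375
  C_33 = (0.95)(0.60) − (-0.35)(-0.45) = 0.4125
det(I−A) = Σ_j (I−A)_1j·C_1j = (0.95)(0.3650) + (-0.35)(0.3800) + (0.00)(0.2550) = 0.21375
adj(I−A) = Cᵀ =
  [ 0.3650   0.2275   0.0875]
  [ 0.3800   0.6175   0.2375]
  [ 0.2550   0.2175   0.4125]
(I − A)⁻¹ = adj(I−A) / det(I−A) ≈
  [   1.7076     1.0643     0.4094]
  [   1.7778     2.8889     1.1111]
  [   1.1930     1.0175     1.9298]
Δx = (I − A)⁻¹ Δd with Δd having +75 in the Sector 1 component and 0 elsewhere.
So Δx_3 = L_31 · (+75), where L_31 = adj(I−A)_31 / det(I−A) = 0.2550 / 0.21375.
Δx_3 = 0.2550 × (+75) / 0.21375 = 19.125 / 0.21375 ≈ 89.47.

Δx_3 = 89.47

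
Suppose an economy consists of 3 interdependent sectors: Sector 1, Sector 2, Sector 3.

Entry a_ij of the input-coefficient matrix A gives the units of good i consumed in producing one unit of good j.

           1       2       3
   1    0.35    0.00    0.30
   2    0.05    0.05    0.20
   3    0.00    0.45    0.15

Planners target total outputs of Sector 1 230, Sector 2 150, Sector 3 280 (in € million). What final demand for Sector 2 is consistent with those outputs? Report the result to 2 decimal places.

d_2 = 75.00

I − A =
  [   0.65     0.00    -0.30]
  [  -0.05     0.95    -0.20]
  [   0.00    -0.45     0.85]
d = (I − A) x:
  d_1 = (+0.65)·230 + (+0.00)·150 + (-0.30)·280 = 65.50
  d_2 = (-0.05)·230 + (+0.95)·150 + (-0.20)·280 = 75.00
  d_3 = (+0.00)·230 + (-0.45)·150 + (+0.85)·280 = 170.50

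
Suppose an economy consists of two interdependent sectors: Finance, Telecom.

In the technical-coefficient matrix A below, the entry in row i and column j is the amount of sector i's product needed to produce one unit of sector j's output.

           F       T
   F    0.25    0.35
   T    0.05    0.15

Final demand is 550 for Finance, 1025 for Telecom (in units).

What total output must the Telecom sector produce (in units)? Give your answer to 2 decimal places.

x_T = 1284.27

I − A =
  [   0.75    -0.35]
  [  -0.05     0.85]
det(I−A) = (0.75)(0.85) − (-0.35)(-0.05) = 0.6200
adj(I−A) = [[0.85, 0.35], [0.05, 0.75]]
(I − A)⁻¹ = adj(I−A) / det(I−A) ≈
  [   1.3710     0.5645]
  [   0.0806     1.2097]
x = (I − A)⁻¹ d = adj(I−A)·d / det(I−A), with det(I−A) = 0.6200:
  x_F = (0.85·550 + 0.35·1025) / 0.6200 = 826.25 / 0.6200 ≈ 1332.66
  x_T = (0.05·550 + 0.75·1025) / 0.6200 = 796.25 / 0.6200 ≈ 1284.27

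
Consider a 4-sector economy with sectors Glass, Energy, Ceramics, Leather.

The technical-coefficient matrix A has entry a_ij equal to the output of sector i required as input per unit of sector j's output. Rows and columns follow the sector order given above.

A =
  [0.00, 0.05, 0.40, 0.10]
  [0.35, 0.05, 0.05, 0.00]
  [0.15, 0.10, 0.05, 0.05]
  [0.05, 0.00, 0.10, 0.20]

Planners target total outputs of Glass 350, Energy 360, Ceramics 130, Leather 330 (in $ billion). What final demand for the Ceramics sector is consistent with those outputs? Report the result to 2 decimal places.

d_3 = 18.50

I − A =
  [   1.00    -0.05    -0.40    -0.10]
  [  -0.35     0.95    -0.05     0.00]
  [  -0.15    -0.10     0.95    -0.05]
  [  -0.05     0.00    -0.10     0.80]
d = (I − A) x:
  d_1 = (+1.00)·350 + (-0.05)·360 + (-0.40)·130 + (-0.10)·330 = 247.00
  d_2 = (-0.35)·350 + (+0.95)·360 + (-0.05)·130 + (+0.00)·330 = 213.00
  d_3 = (-0.15)·350 + (-0.10)·360 + (+0.95)·130 + (-0.05)·330 = 18.50
  d_4 = (-0.05)·350 + (+0.00)·360 + (-0.10)·130 + (+0.80)·330 = 233.50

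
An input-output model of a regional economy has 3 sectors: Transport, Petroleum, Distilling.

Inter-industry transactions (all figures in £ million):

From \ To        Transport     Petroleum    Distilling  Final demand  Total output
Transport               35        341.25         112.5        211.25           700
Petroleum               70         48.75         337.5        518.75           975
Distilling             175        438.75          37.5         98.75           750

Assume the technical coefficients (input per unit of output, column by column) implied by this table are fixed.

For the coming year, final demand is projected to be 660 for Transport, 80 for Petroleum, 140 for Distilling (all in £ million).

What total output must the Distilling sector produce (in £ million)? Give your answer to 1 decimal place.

Technical coefficients a_ij = z_ij / X_j:
  a_TT = 35/700 = 0.05, a_PT = 70/700 = 0.10, a_DT = 175/700 = 0.25
  a_TP = 341.25/975 = 0.35, a_PP = 48.75/975 = 0.05, a_DP = 438.75/975 = 0.45
  a_TD = 112.5/750 = 0.15, a_PD = 337.5/750 = 0.45, a_DD = 37.5/750 = 0.05
I − A =
  [   0.95    -0.35    -0.15]
  [  -0.10     0.95    -0.45]
  [  -0.25    -0.45     0.95]
Cofactors of I−A, C_ij = (−1)^(i+j)·(minor ij) (rows/columns in the sector order above):
  C_11 = (0.95)(0.95) − (-0.45)(-0.45) = 0.7000
  C_12 = −[(-0.10)(0.95) − (-0.45)(-0.25)] = 0.2075
  C_13 = (-0.10)(-0.45) − (0.95)(-0.25) = 0.2825
  C_21 = −[(-0.35)(0.95) − (-0.15)(-0.45)] = 0.4000
  C_22 = (0.95)(0.95) − (-0.15)(-0.25) = 0.8650
  C_23 = −[(0.95)(-0.45) − (-0.35)(-0.25)] = 0.5150
  C_31 = (-0.35)(-0.45) − (-0.15)(0.95) = 0.3000
  C_32 = −[(0.95)(-0.45) − (-0.15)(-0.10)] = 0.4425
  C_33 = (0.95)(0.95) − (-0.35)(-0.10) = 0.8675
det(I−A) = Σ_j (I−A)_1j·C_1j = (0.95)(0.7000) + (-0.35)(0.2075) + (-0.15)(0.2825) = 0.5500
adj(I−A) = Cᵀ =
  [ 0.7000   0.4000   0.3000]
  [ 0.2075   0.8650   0.4425]
  [ 0.2825   0.5150   0.8675]
(I − A)⁻¹ = adj(I−A) / det(I−A) ≈
  [   1.2727     0.7273     0.5455]
  [   0.3773     1.5727     0.8045]
  [   0.5136     0.9364     1.5773]
x = (I − A)⁻¹ d = adj(I−A)·d / det(I−A), with det(I−A) = 0.5500:
  x_T = (0.7000·660 + 0.4000·80 + 0.3000·140) / 0.5500 = 536.00 / 0.5500 ≈ 974.5
  x_P = (0.2075·660 + 0.8650·80 + 0.4425·140) / 0.5500 = 268.10 / 0.5500 ≈ 487.5
  x_D = (0.2825·660 + 0.5150·80 + 0.8675·140) / 0.5500 = 349.10 / 0.5500 ≈ 634.7

x_D = 634.7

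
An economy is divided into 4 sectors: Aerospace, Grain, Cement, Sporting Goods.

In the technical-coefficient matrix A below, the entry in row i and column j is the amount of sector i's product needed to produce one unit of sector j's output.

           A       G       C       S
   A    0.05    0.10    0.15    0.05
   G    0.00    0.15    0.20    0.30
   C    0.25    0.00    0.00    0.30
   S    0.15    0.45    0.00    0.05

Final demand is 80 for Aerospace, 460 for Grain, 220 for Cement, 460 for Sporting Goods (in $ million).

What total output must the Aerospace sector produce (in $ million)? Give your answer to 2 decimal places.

x_A = 347.27

I − A =
  [   0.95    -0.10    -0.15    -0.05]
  [   0.00     0.85    -0.20    -0.30]
  [  -0.25     0.00     1.00    -0.30]
  [  -0.15    -0.45     0.00     0.95]
Compute the cofactors C_ij = (−1)^(i+j)·(3×3 minor ij) of I−A; the adjugate is their transpose:
adj(I−A) = Cᵀ =
  [ 0.645500   0.137750   0.124375   0.116750]
  [ 0.101500   0.852625   0.185750   0.333250]
  [ 0.206375   0.162125   0.628000   0.260375]
  [ 0.150000   0.425625   0.107625   0.770625]
det(I−A) = Σ_j (I−A)_1j·C_1j = (0.95)(0.645500) + (-0.10)(0.101500) + (-0.15)(0.206375) + (-0.05)(0.150000) = 0.56461875
(I − A)⁻¹ = adj(I−A) / det(I−A) ≈
  [   1.1432     0.2440     0.2203     0.2068]
  [   0.1798     1.5101     0.3290     0.5902]
  [   0.3655     0.2871     1.1123     0.4612]
  [   0.2657     0.7538     0.1906     1.3649]
x = (I − A)⁻¹ d = adj(I−A)·d / det(I−A), with det(I−A) = 0.56461875:
  x_A = (0.645500·80 + 0.137750·460 + 0.124375·220 + 0.116750·460) / 0.56461875 = 196.0725 / 0.56461875 ≈ 347.27
  x_G = (0.101500·80 + 0.852625·460 + 0.185750·220 + 0.333250·460) / 0.56461875 = 594.4875 / 0.56461875 ≈ 1052.90
  x_C = (0.206375·80 + 0.162125·460 + 0.628000·220 + 0.260375·460) / 0.56461875 = 349.02 / 0.56461875 ≈ 618.15
  x_S = (0.150000·80 + 0.425625·460 + 0.107625·220 + 0.770625·460) / 0.56461875 = 585.9525 / 0.56461875 ≈ 1037.78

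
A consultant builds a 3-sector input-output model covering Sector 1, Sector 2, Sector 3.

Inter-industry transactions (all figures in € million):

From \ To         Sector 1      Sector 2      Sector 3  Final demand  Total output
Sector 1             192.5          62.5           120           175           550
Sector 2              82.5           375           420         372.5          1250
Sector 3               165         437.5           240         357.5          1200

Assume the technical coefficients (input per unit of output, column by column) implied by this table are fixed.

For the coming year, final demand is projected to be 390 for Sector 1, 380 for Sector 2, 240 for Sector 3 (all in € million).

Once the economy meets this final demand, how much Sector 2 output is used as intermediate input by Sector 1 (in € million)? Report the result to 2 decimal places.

Technical coefficients a_ij = z_ij / X_j:
  a_11 = 192.5/550 = 0.35, a_21 = 82.5/550 = 0.15, a_31 = 165/550 = 0.30
  a_12 = 62.5/1250 = 0.05, a_22 = 375/1250 = 0.30, a_32 = 437.5/1250 = 0.35
  a_13 = 120/1200 = 0.10, a_23 = 420/1200 = 0.35, a_33 = 240/1200 = 0.20
I − A =
  [   0.65    -0.05    -0.10]
  [  -0.15     0.70    -0.35]
  [  -0.30    -0.35     0.80]
Cofactors of I−A, C_ij = (−1)^(i+j)·(minor ij) (rows/columns in the sector order above):
  C_11 = (0.70)(0.80) − (-0.35)(-0.35) = 0.4375
  C_12 = −[(-0.15)(0.80) − (-0.35)(-0.30)] = 0.2250
  C_13 = (-0.15)(-0.35) − (0.70)(-0.30) = 0.2625
  C_21 = −[(-0.05)(0.80) − (-0.10)(-0.35)] = 0.0750
  C_22 = (0.65)(0.80) − (-0.10)(-0.30) = 0.4900
  C_23 = −[(0.65)(-0.35) − (-0.05)(-0.30)] = 0.2425
  C_31 = (-0.05)(-0.35) − (-0.10)(0.70) = 0.0875
  C_32 = −[(0.65)(-0.35) − (-0.10)(-0.15)] = 0.2425
  C_33 = (0.65)(0.70) − (-0.05)(-0.15) = 0.4475
det(I−A) = Σ_j (I−A)_1j·C_1j = (0.65)(0.4375) + (-0.05)(0.2250) + (-0.10)(0.2625) = 0.246875
adj(I−A) = Cᵀ =
  [ 0.4375   0.0750   0.0875]
  [ 0.2250   0.4900   0.2425]
  [ 0.2625   0.2425   0.4475]
(I − A)⁻¹ = adj(I−A) / det(I−A) ≈
  [   1.7722     0.3038     0.3544]
  [   0.9114     1.9848     0.9823]
  [   1.0633     0.9823     1.8127]
First solve x = (I − A)⁻¹ d = adj(I−A)·d / det(I−A); in particular x_1 = (0.4375·390 + 0.0750·380 + 0.0875·240) / 0.246875 = 220.125 / 0.246875 ≈ 891.6456.
Intermediate flow from 2 to 1: z_21 = a_21 · x_1 = 0.15 × 220.125 / 0.246875 = 33.01875 / 0.246875 ≈ 133.75.

z_21 = 133.75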